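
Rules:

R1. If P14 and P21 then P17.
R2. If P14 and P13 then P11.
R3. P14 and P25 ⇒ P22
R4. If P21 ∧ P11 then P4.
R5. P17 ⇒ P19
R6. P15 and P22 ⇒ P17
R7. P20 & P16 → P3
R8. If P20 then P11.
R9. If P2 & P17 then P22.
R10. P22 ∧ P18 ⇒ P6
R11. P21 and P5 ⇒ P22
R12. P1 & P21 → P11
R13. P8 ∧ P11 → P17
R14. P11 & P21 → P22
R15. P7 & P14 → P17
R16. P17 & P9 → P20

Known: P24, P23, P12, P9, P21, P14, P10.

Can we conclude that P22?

P17  (by R1: P14, P21)
P20  (by R16: P17, P9)
P11  (by R8: P20)
P22  (by R14: P11, P21)

Yes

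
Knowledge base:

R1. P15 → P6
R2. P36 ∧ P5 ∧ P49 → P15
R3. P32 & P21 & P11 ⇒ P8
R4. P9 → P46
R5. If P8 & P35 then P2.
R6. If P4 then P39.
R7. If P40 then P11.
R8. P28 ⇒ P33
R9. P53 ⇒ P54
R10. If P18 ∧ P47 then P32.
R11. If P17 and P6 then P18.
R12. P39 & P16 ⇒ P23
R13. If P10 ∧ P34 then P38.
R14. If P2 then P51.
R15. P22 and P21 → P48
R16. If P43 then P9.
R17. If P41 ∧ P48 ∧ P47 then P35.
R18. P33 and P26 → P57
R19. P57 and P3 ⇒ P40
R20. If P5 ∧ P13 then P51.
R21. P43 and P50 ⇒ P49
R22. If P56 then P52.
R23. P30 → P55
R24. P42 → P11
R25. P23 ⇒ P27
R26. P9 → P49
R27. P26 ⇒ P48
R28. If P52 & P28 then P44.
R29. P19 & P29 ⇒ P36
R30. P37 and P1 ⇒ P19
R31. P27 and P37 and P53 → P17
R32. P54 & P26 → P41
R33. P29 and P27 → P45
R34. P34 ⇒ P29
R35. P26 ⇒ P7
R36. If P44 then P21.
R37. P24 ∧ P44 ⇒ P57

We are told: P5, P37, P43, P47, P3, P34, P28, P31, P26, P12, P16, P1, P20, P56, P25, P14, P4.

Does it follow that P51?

Forward chaining from the given facts derives: P39, P33, P23, P9, P57, P40, P52, P27, P49, P48, P44, P19, P29, P7, P21, P46, P11, P36, P45, P15, P6.
Rules concluding P51: R14 needs P2; R20 needs P13 — none of these are established.

No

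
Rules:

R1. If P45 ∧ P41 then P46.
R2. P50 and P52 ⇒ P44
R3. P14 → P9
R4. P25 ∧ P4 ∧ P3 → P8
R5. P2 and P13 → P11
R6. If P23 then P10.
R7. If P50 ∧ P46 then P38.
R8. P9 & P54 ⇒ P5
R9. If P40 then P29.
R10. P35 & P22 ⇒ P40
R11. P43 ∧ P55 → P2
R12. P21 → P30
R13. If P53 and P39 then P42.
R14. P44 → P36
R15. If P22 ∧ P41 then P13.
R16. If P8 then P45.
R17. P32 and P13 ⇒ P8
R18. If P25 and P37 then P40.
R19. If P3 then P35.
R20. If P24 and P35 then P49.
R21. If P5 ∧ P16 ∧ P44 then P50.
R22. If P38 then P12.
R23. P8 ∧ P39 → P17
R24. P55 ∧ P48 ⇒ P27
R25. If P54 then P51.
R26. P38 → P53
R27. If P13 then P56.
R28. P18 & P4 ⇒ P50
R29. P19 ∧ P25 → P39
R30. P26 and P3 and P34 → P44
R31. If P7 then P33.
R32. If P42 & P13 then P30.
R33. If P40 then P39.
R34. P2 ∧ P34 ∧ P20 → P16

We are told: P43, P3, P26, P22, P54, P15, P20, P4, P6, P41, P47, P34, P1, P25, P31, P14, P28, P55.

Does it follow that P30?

Yes

P9  (by R3: P14)
P8  (by R4: P25, P4, P3)
P5  (by R8: P9, P54)
P2  (by R11: P43, P55)
P13  (by R15: P22, P41)
P45  (by R16: P8)
P35  (by R19: P3)
P44  (by R30: P26, P3, P34)
P16  (by R34: P2, P34, P20)
P46  (by R1: P45, P41)
P40  (by R10: P35, P22)
P50  (by R21: P5, P16, P44)
P39  (by R33: P40)
P38  (by R7: P50, P46)
P53  (by R26: P38)
P42  (by R13: P53, P39)
P30  (by R32: P42, P13)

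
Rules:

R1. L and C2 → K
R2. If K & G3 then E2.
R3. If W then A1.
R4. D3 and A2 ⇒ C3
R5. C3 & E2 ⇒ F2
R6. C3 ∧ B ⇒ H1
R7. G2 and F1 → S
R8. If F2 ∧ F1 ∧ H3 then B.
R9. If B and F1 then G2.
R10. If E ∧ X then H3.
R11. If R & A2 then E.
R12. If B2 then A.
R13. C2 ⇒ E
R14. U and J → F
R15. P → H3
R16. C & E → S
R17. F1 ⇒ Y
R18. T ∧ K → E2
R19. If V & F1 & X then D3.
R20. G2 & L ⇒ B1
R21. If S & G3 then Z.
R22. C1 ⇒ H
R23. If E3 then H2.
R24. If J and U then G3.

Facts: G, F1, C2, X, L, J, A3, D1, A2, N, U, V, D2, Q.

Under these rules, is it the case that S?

Yes

K  (by R1: L, C2)
E  (by R13: C2)
D3  (by R19: V, F1, X)
G3  (by R24: J, U)
E2  (by R2: K, G3)
C3  (by R4: D3, A2)
F2  (by R5: C3, E2)
H3  (by R10: E, X)
B  (by R8: F2, F1, H3)
G2  (by R9: B, F1)
S  (by R7: G2, F1)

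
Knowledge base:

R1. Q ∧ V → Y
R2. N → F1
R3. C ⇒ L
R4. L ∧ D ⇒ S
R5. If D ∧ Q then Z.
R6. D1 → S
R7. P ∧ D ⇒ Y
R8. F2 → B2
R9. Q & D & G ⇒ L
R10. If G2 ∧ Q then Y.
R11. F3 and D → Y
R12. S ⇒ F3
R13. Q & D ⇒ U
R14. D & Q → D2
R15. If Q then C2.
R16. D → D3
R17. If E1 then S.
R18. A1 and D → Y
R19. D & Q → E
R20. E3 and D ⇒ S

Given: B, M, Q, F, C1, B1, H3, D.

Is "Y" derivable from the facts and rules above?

Forward chaining from the given facts derives: Z, U, D2, C2, D3, E.
Rules concluding Y: R1 needs V; R7 needs P; R10 needs G2; R11 needs F3; R18 needs A1 — none of these are established.

No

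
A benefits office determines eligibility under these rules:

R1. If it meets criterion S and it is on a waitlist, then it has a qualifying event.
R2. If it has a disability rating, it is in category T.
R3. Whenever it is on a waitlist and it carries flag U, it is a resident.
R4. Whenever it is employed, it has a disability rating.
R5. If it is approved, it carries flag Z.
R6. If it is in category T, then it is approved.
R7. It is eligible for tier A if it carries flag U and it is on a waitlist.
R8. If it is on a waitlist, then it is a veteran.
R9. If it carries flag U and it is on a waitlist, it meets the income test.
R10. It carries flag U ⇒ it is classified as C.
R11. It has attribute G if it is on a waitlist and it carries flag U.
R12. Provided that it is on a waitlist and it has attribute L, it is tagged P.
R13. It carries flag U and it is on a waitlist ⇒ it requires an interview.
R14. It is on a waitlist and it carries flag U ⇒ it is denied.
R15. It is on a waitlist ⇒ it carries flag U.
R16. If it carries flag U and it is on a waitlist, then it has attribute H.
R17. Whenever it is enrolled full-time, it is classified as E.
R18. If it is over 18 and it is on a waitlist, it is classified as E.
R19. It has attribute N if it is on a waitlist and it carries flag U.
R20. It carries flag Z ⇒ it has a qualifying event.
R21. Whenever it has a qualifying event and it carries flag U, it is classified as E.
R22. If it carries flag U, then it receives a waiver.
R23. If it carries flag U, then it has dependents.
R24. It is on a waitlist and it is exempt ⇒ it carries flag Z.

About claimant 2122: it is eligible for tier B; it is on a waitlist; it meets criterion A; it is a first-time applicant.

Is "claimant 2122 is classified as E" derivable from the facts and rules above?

No

Forward chaining from the given facts derives: is a veteran, carries flag U, has attribute H, has attribute N, receives a waiver, has dependents, is a resident, is eligible for tier A, meets the income test, is classified as C, has attribute G, requires an interview, is denied.
Rules concluding "it is classified as E": R17 needs "it is enrolled full-time"; R18 needs "it is over 18"; R21 needs "it has a qualifying event" — none of these are established.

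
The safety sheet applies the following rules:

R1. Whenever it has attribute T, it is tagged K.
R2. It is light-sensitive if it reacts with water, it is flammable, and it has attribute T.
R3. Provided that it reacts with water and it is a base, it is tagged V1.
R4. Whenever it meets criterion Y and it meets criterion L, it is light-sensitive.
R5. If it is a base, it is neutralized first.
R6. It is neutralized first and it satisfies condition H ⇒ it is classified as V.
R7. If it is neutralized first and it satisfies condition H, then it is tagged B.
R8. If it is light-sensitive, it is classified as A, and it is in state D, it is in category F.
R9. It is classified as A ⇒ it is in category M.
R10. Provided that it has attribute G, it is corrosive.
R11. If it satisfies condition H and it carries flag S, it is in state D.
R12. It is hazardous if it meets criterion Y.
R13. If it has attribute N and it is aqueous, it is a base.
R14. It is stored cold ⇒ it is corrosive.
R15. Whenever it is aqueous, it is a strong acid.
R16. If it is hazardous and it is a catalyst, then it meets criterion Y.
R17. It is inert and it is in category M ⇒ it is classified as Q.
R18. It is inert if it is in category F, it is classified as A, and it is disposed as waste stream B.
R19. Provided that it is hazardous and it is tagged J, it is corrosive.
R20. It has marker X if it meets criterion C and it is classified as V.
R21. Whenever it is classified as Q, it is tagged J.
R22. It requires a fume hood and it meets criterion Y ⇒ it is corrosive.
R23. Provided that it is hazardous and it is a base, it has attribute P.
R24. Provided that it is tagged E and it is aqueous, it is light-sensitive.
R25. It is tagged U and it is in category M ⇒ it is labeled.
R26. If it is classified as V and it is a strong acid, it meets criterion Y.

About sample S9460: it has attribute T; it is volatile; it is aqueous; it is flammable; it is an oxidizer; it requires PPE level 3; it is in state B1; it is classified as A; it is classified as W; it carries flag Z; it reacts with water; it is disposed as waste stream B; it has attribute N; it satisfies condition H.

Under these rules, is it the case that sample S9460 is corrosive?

No

Forward chaining from the given facts derives: is tagged K, is light-sensitive, is in category M, is a base, is a strong acid, is tagged V1, is neutralized first, is classified as V, is tagged B, meets criterion Y, is hazardous, has attribute P.
Rules concluding "it is corrosive": R10 needs "it has attribute G"; R14 needs "it is stored cold"; R19 needs "it is tagged J"; R22 needs "it requires a fume hood" — none of these are established.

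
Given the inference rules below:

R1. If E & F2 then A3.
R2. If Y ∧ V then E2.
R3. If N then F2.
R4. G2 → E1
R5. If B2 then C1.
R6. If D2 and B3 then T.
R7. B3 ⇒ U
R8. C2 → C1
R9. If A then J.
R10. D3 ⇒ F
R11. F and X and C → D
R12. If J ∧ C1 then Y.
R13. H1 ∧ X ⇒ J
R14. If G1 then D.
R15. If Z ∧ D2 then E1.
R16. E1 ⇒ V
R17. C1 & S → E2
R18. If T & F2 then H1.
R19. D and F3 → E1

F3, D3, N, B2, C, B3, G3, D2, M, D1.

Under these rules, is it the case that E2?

Forward chaining from the given facts derives: F2, C1, T, U, F, H1.
Rules concluding E2: R2 needs Y; R17 needs S — none of these are established.

No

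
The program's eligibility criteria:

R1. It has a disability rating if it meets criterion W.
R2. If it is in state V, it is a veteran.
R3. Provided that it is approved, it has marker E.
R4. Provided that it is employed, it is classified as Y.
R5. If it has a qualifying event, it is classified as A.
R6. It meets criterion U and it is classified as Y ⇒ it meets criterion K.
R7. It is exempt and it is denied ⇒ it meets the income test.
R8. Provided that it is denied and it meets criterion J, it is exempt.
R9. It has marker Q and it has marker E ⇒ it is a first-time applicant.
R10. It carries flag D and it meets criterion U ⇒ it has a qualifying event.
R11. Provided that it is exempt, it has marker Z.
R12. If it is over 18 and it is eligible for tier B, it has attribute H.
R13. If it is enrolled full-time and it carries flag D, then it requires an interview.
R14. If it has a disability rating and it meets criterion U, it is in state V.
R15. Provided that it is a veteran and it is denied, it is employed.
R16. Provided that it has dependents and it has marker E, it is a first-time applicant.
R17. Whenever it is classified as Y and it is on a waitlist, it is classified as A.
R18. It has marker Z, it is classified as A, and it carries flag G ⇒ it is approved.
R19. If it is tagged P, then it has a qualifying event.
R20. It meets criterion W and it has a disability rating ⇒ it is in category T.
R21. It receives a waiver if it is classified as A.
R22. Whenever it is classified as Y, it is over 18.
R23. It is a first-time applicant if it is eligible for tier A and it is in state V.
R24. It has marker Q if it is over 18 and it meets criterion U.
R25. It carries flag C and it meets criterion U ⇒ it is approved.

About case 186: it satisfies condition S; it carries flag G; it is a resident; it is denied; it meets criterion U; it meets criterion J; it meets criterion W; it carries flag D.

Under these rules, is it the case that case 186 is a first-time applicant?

Yes

By R1 (it meets criterion W): it has a disability rating.
By R8 (it is denied, it meets criterion J): it is exempt.
By R10 (it carries flag D, it meets criterion U): it has a qualifying event.
By R11 (it is exempt): it has marker Z.
By R14 (it has a disability rating, it meets criterion U): it is in state V.
By R2 (it is in state V): it is a veteran.
By R5 (it has a qualifying event): it is classified as A.
By R15 (it is a veteran, it is denied): it is employed.
By R18 (it has marker Z, it is classified as A, it carries flag G): it is approved.
By R3 (it is approved): it has marker E.
By R4 (it is employed): it is classified as Y.
By R22 (it is classified as Y): it is over 18.
By R24 (it is over 18, it meets criterion U): it has marker Q.
By R9 (it has marker Q, it has marker E): it is a first-time applicant.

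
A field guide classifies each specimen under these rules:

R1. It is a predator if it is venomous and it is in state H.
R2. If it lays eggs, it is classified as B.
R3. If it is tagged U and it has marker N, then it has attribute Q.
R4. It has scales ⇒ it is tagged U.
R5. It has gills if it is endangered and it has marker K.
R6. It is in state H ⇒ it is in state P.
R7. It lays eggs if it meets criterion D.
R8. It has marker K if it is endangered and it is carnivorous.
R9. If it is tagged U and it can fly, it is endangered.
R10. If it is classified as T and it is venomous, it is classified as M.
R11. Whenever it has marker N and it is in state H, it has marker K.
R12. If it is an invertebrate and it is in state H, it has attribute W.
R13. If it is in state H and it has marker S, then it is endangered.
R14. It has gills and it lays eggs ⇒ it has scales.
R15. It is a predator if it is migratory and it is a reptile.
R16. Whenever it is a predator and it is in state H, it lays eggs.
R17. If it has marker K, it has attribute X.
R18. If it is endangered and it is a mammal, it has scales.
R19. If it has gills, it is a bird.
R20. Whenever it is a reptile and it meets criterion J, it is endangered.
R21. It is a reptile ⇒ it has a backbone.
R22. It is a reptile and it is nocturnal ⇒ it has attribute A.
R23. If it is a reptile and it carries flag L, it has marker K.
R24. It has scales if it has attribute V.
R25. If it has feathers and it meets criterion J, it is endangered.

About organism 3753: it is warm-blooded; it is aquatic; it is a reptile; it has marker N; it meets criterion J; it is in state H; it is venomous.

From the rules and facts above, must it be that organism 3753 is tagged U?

Yes

By R1 (it is venomous, it is in state H): it is a predator.
By R11 (it has marker N, it is in state H): it has marker K.
By R16 (it is a predator, it is in state H): it lays eggs.
By R20 (it is a reptile, it meets criterion J): it is endangered.
By R5 (it is endangered, it has marker K): it has gills.
By R14 (it has gills, it lays eggs): it has scales.
By R4 (it has scales): it is tagged U.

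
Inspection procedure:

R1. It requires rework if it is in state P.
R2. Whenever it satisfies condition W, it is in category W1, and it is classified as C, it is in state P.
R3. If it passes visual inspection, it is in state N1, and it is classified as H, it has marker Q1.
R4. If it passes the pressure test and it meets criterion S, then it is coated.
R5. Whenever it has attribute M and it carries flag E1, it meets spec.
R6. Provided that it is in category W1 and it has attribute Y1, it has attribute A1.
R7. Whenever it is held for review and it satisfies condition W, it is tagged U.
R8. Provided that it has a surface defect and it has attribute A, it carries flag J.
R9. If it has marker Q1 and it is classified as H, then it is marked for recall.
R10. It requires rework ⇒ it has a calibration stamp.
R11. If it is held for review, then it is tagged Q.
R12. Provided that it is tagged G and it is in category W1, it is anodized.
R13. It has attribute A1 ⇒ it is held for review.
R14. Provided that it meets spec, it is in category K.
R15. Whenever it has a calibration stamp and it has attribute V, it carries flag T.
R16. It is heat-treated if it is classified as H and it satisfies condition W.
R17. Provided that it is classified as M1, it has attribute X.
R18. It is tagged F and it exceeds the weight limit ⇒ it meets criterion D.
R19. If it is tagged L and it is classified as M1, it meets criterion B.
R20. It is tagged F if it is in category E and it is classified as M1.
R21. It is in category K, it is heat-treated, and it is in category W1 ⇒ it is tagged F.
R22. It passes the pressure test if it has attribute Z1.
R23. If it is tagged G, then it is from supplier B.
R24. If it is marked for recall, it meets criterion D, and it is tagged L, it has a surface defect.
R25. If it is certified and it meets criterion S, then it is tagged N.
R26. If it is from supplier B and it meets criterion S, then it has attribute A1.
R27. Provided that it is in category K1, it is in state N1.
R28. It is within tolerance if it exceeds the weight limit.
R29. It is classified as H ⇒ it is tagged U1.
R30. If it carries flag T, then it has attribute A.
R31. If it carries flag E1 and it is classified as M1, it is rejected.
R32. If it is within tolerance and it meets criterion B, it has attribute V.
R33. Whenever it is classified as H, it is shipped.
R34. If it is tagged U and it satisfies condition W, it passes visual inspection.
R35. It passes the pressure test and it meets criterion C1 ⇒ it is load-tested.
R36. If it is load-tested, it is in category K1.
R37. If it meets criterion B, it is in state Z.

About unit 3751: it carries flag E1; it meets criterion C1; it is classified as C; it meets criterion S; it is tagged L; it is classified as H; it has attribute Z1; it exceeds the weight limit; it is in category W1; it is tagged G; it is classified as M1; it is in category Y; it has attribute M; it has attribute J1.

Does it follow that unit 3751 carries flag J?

Forward chaining from the given facts derives: meets spec, is anodized, is in category K, has attribute X, meets criterion B, passes the pressure test, is from supplier B, has attribute A1, is within tolerance, is tagged U1, is rejected, has attribute V, is shipped, is load-tested, is in category K1, is in state Z, is coated, is held for review, is in state N1, is tagged Q.
The only rule concluding "it carries flag J" is R8, which needs "it has a surface defect"; that is never established.

No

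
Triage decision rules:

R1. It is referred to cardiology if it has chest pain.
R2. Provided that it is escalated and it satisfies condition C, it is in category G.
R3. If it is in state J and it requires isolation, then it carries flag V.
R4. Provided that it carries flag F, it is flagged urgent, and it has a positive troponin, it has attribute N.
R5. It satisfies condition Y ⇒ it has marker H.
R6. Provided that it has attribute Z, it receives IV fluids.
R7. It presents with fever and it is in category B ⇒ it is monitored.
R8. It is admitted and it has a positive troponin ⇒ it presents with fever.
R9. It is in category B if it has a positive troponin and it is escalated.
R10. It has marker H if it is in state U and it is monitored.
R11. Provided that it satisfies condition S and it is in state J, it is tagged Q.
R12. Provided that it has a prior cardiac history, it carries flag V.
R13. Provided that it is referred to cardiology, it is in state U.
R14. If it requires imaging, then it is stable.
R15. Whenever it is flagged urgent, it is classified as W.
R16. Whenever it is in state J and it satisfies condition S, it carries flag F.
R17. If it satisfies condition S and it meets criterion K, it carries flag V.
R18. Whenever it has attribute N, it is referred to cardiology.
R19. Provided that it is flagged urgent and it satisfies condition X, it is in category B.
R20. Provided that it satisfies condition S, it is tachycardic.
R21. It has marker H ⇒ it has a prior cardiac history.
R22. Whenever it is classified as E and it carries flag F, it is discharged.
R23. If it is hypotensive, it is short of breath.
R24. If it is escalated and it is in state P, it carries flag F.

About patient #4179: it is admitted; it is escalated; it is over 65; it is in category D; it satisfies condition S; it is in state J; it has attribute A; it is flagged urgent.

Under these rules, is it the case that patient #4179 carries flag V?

Forward chaining from the given facts derives: is tagged Q, is classified as W, carries flag F, is tachycardic.
Rules concluding "it carries flag V": R3 needs "it requires isolation"; R12 needs "it has a prior cardiac history"; R17 needs "it meets criterion K" — none of these are established.

No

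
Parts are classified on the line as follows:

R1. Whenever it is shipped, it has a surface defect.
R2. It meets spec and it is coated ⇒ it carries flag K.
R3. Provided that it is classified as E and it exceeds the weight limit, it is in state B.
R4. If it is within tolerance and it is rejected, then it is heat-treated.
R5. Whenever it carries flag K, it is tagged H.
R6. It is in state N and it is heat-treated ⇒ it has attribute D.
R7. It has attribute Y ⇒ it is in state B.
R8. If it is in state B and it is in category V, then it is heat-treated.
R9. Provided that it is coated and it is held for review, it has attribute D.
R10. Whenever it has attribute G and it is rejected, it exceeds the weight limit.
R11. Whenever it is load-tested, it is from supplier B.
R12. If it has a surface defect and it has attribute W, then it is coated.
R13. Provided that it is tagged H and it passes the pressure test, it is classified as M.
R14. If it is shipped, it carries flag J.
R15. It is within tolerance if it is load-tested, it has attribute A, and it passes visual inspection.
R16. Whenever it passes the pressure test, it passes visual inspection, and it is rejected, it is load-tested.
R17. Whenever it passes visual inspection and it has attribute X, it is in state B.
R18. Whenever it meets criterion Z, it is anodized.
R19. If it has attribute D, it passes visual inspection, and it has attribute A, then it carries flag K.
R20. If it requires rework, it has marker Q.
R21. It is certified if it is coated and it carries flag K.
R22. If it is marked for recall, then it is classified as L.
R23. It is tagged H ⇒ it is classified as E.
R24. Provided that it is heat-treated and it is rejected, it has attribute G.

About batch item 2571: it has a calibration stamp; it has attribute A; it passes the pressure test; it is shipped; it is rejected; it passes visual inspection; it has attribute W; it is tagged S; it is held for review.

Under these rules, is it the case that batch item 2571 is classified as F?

Forward chaining from the given facts derives: has a surface defect, is coated, carries flag J, is load-tested, has attribute D, is from supplier B, is within tolerance, carries flag K, is certified, is heat-treated, is tagged H, is classified as M, is classified as E, has attribute G, exceeds the weight limit, is in state B.
No rule has "it is classified as F" as its conclusion, and it is not among the given facts.

No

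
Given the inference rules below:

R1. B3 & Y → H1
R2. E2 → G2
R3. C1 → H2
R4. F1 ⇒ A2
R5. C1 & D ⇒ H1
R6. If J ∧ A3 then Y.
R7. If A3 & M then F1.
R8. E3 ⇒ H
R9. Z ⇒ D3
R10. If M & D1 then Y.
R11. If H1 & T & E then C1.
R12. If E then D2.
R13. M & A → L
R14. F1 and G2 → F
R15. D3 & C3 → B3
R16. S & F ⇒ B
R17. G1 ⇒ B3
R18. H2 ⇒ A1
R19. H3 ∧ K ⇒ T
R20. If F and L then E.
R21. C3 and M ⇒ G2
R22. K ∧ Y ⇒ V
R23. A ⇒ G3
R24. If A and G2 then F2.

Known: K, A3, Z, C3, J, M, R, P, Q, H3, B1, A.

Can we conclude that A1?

Yes

Y  (by R6: J, A3)
F1  (by R7: A3, M)
D3  (by R9: Z)
L  (by R13: M, A)
B3  (by R15: D3, C3)
T  (by R19: H3, K)
G2  (by R21: C3, M)
H1  (by R1: B3, Y)
F  (by R14: F1, G2)
E  (by R20: F, L)
C1  (by R11: H1, T, E)
H2  (by R3: C1)
A1  (by R18: H2)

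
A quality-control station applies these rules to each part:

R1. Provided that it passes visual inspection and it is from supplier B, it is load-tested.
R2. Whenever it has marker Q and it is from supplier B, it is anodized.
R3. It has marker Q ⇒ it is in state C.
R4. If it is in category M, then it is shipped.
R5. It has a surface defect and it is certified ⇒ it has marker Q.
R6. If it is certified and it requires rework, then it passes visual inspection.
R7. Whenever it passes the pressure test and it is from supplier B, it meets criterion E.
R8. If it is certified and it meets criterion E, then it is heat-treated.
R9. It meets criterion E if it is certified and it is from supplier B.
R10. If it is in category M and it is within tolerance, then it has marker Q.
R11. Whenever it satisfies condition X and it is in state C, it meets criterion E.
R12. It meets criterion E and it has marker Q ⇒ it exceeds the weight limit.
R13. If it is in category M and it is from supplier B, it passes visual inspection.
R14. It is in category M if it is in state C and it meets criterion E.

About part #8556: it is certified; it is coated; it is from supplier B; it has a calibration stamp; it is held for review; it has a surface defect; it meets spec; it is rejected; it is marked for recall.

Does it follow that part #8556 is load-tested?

By R5 (it has a surface defect, it is certified): it has marker Q.
By R9 (it is certified, it is from supplier B): it meets criterion E.
By R3 (it has marker Q): it is in state C.
By R14 (it is in state C, it meets criterion E): it is in category M.
By R13 (it is in category M, it is from supplier B): it passes visual inspection.
By R1 (it passes visual inspection, it is from supplier B): it is load-tested.

Yes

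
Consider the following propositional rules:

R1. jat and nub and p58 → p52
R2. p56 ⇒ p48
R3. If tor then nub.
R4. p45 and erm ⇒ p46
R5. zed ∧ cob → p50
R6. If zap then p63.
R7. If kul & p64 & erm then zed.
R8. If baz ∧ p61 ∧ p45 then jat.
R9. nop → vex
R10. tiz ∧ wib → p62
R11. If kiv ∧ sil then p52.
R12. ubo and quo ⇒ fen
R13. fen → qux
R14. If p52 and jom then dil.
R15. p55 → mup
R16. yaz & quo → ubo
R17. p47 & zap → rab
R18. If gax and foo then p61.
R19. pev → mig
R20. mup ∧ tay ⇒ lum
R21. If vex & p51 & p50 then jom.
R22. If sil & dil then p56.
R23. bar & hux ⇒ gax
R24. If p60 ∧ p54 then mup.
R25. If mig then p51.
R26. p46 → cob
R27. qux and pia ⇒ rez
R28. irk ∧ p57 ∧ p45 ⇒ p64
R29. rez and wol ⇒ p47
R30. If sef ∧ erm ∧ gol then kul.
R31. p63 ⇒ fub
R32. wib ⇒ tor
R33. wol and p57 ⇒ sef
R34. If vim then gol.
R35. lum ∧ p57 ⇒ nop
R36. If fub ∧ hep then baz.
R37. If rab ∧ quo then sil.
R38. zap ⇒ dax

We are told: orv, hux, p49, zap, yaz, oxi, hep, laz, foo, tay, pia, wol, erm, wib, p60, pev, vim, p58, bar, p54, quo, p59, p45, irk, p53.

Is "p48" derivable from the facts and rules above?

No

Forward chaining from the given facts derives: p46, p63, ubo, mig, gax, mup, p51, cob, fub, tor, gol, baz, dax, nub, fen, qux, p61, lum, rez, p47, jat, rab, sil, p52.
The only rule concluding p48 is R2, which needs p56; that is never established.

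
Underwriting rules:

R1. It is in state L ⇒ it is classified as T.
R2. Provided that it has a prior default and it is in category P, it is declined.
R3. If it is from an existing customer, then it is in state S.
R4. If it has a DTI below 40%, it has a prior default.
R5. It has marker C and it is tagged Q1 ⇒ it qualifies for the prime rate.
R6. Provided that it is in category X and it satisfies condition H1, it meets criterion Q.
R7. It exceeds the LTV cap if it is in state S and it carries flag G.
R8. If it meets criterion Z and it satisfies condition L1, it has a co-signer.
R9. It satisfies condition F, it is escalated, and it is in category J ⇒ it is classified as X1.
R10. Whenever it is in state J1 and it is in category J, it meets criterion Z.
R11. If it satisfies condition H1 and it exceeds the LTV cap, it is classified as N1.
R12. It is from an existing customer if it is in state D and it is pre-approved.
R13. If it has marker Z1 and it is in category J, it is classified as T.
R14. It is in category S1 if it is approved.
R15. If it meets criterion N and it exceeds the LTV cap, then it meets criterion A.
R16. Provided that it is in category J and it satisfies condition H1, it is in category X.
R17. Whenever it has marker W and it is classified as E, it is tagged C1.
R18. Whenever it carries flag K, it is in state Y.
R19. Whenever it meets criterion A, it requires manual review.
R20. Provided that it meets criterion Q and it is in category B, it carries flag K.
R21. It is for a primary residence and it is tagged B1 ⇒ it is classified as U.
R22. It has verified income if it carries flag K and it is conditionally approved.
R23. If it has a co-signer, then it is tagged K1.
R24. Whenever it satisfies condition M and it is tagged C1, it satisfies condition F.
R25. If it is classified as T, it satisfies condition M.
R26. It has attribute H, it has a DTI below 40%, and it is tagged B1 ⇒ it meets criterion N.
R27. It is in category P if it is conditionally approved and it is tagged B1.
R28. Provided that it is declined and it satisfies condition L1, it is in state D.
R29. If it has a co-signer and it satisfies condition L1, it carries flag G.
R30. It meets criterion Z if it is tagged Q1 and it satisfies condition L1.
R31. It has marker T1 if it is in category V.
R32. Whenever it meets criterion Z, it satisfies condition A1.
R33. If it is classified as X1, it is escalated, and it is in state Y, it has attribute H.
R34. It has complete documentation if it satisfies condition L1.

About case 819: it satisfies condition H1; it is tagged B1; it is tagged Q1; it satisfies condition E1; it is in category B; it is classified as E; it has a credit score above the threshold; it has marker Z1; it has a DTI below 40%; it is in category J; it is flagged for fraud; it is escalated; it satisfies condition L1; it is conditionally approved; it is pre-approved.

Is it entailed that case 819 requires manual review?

Forward chaining from the given facts derives: has a prior default, is classified as T, is in category X, satisfies condition M, is in category P, meets criterion Z, satisfies condition A1, has complete documentation, is declined, meets criterion Q, has a co-signer, carries flag K, has verified income, is tagged K1, is in state D, carries flag G, is from an existing customer, is in state Y, is in state S, exceeds the LTV cap, is classified as N1.
The only rule concluding "it requires manual review" is R19, which needs "it meets criterion A"; that is never established.

No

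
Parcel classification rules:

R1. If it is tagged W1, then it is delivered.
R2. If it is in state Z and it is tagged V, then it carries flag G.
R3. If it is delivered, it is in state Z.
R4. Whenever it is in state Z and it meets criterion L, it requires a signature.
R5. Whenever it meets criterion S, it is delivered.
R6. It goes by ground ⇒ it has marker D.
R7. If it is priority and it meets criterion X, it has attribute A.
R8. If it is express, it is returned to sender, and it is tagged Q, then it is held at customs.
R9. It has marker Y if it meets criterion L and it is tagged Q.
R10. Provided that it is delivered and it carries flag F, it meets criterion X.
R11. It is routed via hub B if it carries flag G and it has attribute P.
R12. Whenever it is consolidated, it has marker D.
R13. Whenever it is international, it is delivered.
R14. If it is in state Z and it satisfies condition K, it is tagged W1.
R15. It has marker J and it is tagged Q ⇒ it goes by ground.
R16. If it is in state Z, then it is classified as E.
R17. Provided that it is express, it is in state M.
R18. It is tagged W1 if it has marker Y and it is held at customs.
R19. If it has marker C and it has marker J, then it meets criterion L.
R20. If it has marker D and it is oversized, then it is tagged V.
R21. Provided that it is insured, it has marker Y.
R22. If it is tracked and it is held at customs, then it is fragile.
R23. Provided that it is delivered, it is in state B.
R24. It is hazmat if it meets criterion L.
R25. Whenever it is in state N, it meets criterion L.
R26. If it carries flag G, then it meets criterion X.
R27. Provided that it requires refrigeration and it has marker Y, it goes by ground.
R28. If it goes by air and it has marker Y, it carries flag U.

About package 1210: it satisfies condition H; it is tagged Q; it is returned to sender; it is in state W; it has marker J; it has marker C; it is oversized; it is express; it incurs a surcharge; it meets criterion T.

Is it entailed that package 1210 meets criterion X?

Yes

By R8 (it is express, it is returned to sender, it is tagged Q): it is held at customs.
By R15 (it has marker J, it is tagged Q): it goes by ground.
By R19 (it has marker C, it has marker J): it meets criterion L.
By R6 (it goes by ground): it has marker D.
By R9 (it meets criterion L, it is tagged Q): it has marker Y.
By R18 (it has marker Y, it is held at customs): it is tagged W1.
By R20 (it has marker D, it is oversized): it is tagged V.
By R1 (it is tagged W1): it is delivered.
By R3 (it is delivered): it is in state Z.
By R2 (it is in state Z, it is tagged V): it carries flag G.
By R26 (it carries flag G): it meets criterion X.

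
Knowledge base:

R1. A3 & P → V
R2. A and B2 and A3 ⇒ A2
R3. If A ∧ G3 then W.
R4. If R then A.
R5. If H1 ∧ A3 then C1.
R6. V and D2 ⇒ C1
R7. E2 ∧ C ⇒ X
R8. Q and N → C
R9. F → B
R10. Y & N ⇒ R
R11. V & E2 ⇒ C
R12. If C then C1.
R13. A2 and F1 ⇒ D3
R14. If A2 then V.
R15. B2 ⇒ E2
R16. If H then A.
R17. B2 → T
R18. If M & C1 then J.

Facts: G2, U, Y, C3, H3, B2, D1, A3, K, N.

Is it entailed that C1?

R  (by R10: Y, N)
E2  (by R15: B2)
A  (by R4: R)
A2  (by R2: A, B2, A3)
V  (by R14: A2)
C  (by R11: V, E2)
C1  (by R12: C)

Yes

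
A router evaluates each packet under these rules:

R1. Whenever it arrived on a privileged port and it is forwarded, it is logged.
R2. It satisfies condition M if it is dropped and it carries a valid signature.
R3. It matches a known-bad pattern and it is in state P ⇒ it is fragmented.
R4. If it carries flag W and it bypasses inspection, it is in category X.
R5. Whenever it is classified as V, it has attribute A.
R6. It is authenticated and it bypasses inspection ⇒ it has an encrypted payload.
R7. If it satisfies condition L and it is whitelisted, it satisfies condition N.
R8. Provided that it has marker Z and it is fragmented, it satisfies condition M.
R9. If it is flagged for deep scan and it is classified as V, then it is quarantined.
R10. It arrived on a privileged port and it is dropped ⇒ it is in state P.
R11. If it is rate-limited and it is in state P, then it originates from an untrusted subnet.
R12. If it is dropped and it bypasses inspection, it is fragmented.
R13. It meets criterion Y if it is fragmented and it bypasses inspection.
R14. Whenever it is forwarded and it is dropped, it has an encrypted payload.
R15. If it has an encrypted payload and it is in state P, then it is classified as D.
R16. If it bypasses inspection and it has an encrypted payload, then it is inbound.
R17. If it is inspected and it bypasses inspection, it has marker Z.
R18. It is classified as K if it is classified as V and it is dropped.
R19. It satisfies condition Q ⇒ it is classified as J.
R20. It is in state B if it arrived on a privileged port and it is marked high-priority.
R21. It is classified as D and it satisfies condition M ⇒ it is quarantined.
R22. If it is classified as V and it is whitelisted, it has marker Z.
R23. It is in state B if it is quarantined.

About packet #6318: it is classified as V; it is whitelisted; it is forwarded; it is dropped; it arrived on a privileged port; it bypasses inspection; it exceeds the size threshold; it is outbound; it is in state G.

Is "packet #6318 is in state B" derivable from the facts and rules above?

Yes

By R10 (it arrived on a privileged port, it is dropped): it is in state P.
By R12 (it is dropped, it bypasses inspection): it is fragmented.
By R14 (it is forwarded, it is dropped): it has an encrypted payload.
By R15 (it has an encrypted payload, it is in state P): it is classified as D.
By R22 (it is classified as V, it is whitelisted): it has marker Z.
By R8 (it has marker Z, it is fragmented): it satisfies condition M.
By R21 (it is classified as D, it satisfies condition M): it is quarantined.
By R23 (it is quarantined): it is in state B.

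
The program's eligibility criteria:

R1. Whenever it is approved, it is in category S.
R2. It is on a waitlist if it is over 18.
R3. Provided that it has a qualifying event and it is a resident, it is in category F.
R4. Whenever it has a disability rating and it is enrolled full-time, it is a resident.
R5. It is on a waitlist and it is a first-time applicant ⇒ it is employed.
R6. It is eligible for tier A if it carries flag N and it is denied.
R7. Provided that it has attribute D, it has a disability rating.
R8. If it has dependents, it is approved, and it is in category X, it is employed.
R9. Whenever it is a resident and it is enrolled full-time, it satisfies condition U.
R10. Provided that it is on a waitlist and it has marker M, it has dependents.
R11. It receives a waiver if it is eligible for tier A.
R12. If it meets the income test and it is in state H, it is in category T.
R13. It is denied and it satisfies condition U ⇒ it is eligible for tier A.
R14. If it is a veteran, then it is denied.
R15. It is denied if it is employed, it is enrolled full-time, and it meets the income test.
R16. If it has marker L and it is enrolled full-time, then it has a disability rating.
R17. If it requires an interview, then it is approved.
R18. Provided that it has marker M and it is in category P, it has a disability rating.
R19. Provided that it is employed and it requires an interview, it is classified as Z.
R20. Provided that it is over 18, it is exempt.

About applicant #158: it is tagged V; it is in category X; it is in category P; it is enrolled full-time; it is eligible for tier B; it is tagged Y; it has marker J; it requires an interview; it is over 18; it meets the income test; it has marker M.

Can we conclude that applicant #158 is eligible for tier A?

By R2 (it is over 18): it is on a waitlist.
By R10 (it is on a waitlist, it has marker M): it has dependents.
By R17 (it requires an interview): it is approved.
By R18 (it has marker M, it is in category P): it has a disability rating.
By R4 (it has a disability rating, it is enrolled full-time): it is a resident.
By R8 (it has dependents, it is approved, it is in category X): it is employed.
By R9 (it is a resident, it is enrolled full-time): it satisfies condition U.
By R15 (it is employed, it is enrolled full-time, it meets the income test): it is denied.
By R13 (it is denied, it satisfies condition U): it is eligible for tier A.

Yes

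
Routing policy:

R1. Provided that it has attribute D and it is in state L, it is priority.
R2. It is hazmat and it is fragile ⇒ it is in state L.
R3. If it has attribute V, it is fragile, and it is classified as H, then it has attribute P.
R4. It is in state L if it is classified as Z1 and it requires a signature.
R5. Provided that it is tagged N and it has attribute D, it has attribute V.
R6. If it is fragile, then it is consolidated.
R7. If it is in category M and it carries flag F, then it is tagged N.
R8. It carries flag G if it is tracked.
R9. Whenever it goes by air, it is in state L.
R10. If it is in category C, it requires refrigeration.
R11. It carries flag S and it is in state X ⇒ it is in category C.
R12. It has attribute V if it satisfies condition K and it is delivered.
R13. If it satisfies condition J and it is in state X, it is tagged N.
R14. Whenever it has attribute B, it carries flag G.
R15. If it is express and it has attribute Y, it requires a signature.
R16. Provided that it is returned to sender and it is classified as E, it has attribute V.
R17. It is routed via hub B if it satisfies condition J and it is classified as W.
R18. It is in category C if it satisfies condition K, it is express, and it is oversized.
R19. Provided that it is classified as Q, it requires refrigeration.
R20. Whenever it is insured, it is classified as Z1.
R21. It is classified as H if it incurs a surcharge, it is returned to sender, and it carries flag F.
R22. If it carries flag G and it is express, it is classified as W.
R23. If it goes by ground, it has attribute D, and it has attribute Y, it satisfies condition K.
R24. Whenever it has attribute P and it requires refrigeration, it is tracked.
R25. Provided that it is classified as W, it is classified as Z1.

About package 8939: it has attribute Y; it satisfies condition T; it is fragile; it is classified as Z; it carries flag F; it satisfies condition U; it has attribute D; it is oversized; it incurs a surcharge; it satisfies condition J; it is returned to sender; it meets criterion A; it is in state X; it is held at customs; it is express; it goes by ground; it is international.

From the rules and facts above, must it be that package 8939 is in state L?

By R13 (it satisfies condition J, it is in state X): it is tagged N.
By R15 (it is express, it has attribute Y): it requires a signature.
By R21 (it incurs a surcharge, it is returned to sender, it carries flag F): it is classified as H.
By R23 (it goes by ground, it has attribute D, it has attribute Y): it satisfies condition K.
By R5 (it is tagged N, it has attribute D): it has attribute V.
By R18 (it satisfies condition K, it is express, it is oversized): it is in category C.
By R3 (it has attribute V, it is fragile, it is classified as H): it has attribute P.
By R10 (it is in category C): it requires refrigeration.
By R24 (it has attribute P, it requires refrigeration): it is tracked.
By R8 (it is tracked): it carries flag G.
By R22 (it carries flag G, it is express): it is classified as W.
By R25 (it is classified as W): it is classified as Z1.
By R4 (it is classified as Z1, it requires a signature): it is in state L.

Yes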